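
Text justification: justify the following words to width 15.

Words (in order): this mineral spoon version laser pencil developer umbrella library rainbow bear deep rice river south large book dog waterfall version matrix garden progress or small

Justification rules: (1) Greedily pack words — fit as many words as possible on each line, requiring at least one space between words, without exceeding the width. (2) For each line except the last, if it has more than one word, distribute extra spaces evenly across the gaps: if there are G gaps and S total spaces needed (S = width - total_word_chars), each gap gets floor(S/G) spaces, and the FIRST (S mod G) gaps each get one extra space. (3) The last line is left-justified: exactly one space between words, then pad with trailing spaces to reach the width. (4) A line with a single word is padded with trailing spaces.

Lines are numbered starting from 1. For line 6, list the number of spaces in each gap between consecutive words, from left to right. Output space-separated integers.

Answer: 1

Derivation:
Line 1: ['this', 'mineral'] (min_width=12, slack=3)
Line 2: ['spoon', 'version'] (min_width=13, slack=2)
Line 3: ['laser', 'pencil'] (min_width=12, slack=3)
Line 4: ['developer'] (min_width=9, slack=6)
Line 5: ['umbrella'] (min_width=8, slack=7)
Line 6: ['library', 'rainbow'] (min_width=15, slack=0)
Line 7: ['bear', 'deep', 'rice'] (min_width=14, slack=1)
Line 8: ['river', 'south'] (min_width=11, slack=4)
Line 9: ['large', 'book', 'dog'] (min_width=14, slack=1)
Line 10: ['waterfall'] (min_width=9, slack=6)
Line 11: ['version', 'matrix'] (min_width=14, slack=1)
Line 12: ['garden', 'progress'] (min_width=15, slack=0)
Line 13: ['or', 'small'] (min_width=8, slack=7)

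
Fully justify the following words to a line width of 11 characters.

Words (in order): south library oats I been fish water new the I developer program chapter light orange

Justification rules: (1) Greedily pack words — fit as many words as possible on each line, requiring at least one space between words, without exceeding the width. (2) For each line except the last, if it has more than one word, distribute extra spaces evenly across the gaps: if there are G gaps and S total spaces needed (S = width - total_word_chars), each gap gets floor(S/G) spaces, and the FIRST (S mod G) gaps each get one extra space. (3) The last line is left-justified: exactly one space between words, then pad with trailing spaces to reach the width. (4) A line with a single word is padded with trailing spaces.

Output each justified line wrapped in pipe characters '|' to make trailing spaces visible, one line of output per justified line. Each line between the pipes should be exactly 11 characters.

Line 1: ['south'] (min_width=5, slack=6)
Line 2: ['library'] (min_width=7, slack=4)
Line 3: ['oats', 'I', 'been'] (min_width=11, slack=0)
Line 4: ['fish', 'water'] (min_width=10, slack=1)
Line 5: ['new', 'the', 'I'] (min_width=9, slack=2)
Line 6: ['developer'] (min_width=9, slack=2)
Line 7: ['program'] (min_width=7, slack=4)
Line 8: ['chapter'] (min_width=7, slack=4)
Line 9: ['light'] (min_width=5, slack=6)
Line 10: ['orange'] (min_width=6, slack=5)

Answer: |south      |
|library    |
|oats I been|
|fish  water|
|new  the  I|
|developer  |
|program    |
|chapter    |
|light      |
|orange     |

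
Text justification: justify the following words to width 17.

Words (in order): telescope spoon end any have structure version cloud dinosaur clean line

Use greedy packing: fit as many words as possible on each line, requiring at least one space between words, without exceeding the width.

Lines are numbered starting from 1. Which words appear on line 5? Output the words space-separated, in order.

Line 1: ['telescope', 'spoon'] (min_width=15, slack=2)
Line 2: ['end', 'any', 'have'] (min_width=12, slack=5)
Line 3: ['structure', 'version'] (min_width=17, slack=0)
Line 4: ['cloud', 'dinosaur'] (min_width=14, slack=3)
Line 5: ['clean', 'line'] (min_width=10, slack=7)

Answer: clean line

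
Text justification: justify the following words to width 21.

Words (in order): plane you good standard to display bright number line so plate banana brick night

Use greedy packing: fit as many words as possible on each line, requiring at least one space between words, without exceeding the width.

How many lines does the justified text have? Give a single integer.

Answer: 5

Derivation:
Line 1: ['plane', 'you', 'good'] (min_width=14, slack=7)
Line 2: ['standard', 'to', 'display'] (min_width=19, slack=2)
Line 3: ['bright', 'number', 'line', 'so'] (min_width=21, slack=0)
Line 4: ['plate', 'banana', 'brick'] (min_width=18, slack=3)
Line 5: ['night'] (min_width=5, slack=16)
Total lines: 5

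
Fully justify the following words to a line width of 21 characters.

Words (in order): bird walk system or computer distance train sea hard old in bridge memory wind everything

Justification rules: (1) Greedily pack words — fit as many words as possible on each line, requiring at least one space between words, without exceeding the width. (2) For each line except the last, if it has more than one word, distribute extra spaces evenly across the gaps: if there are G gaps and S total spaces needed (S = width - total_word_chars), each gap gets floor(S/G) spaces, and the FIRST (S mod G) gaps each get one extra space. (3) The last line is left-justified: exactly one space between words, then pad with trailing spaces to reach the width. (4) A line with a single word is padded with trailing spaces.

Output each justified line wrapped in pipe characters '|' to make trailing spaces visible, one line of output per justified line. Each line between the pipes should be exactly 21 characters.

Line 1: ['bird', 'walk', 'system', 'or'] (min_width=19, slack=2)
Line 2: ['computer', 'distance'] (min_width=17, slack=4)
Line 3: ['train', 'sea', 'hard', 'old', 'in'] (min_width=21, slack=0)
Line 4: ['bridge', 'memory', 'wind'] (min_width=18, slack=3)
Line 5: ['everything'] (min_width=10, slack=11)

Answer: |bird  walk  system or|
|computer     distance|
|train sea hard old in|
|bridge   memory  wind|
|everything           |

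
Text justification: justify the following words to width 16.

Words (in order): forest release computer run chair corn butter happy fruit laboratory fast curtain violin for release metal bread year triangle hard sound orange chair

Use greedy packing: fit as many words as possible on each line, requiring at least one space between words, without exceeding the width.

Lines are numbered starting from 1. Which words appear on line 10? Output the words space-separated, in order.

Line 1: ['forest', 'release'] (min_width=14, slack=2)
Line 2: ['computer', 'run'] (min_width=12, slack=4)
Line 3: ['chair', 'corn'] (min_width=10, slack=6)
Line 4: ['butter', 'happy'] (min_width=12, slack=4)
Line 5: ['fruit', 'laboratory'] (min_width=16, slack=0)
Line 6: ['fast', 'curtain'] (min_width=12, slack=4)
Line 7: ['violin', 'for'] (min_width=10, slack=6)
Line 8: ['release', 'metal'] (min_width=13, slack=3)
Line 9: ['bread', 'year'] (min_width=10, slack=6)
Line 10: ['triangle', 'hard'] (min_width=13, slack=3)
Line 11: ['sound', 'orange'] (min_width=12, slack=4)
Line 12: ['chair'] (min_width=5, slack=11)

Answer: triangle hard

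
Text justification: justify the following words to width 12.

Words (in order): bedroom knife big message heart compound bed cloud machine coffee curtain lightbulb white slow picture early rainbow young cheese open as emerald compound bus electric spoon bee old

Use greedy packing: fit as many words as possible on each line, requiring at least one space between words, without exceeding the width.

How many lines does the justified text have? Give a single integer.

Line 1: ['bedroom'] (min_width=7, slack=5)
Line 2: ['knife', 'big'] (min_width=9, slack=3)
Line 3: ['message'] (min_width=7, slack=5)
Line 4: ['heart'] (min_width=5, slack=7)
Line 5: ['compound', 'bed'] (min_width=12, slack=0)
Line 6: ['cloud'] (min_width=5, slack=7)
Line 7: ['machine'] (min_width=7, slack=5)
Line 8: ['coffee'] (min_width=6, slack=6)
Line 9: ['curtain'] (min_width=7, slack=5)
Line 10: ['lightbulb'] (min_width=9, slack=3)
Line 11: ['white', 'slow'] (min_width=10, slack=2)
Line 12: ['picture'] (min_width=7, slack=5)
Line 13: ['early'] (min_width=5, slack=7)
Line 14: ['rainbow'] (min_width=7, slack=5)
Line 15: ['young', 'cheese'] (min_width=12, slack=0)
Line 16: ['open', 'as'] (min_width=7, slack=5)
Line 17: ['emerald'] (min_width=7, slack=5)
Line 18: ['compound', 'bus'] (min_width=12, slack=0)
Line 19: ['electric'] (min_width=8, slack=4)
Line 20: ['spoon', 'bee'] (min_width=9, slack=3)
Line 21: ['old'] (min_width=3, slack=9)
Total lines: 21

Answer: 21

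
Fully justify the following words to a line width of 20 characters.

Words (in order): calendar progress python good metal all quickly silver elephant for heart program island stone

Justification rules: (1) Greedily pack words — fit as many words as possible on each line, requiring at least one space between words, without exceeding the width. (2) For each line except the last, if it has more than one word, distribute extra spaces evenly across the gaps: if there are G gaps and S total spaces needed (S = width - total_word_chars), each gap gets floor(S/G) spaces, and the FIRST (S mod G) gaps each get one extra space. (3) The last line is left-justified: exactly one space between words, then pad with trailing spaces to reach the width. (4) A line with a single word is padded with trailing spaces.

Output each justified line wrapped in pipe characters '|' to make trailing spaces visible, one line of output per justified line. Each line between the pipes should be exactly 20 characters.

Answer: |calendar    progress|
|python   good  metal|
|all  quickly  silver|
|elephant  for  heart|
|program island stone|

Derivation:
Line 1: ['calendar', 'progress'] (min_width=17, slack=3)
Line 2: ['python', 'good', 'metal'] (min_width=17, slack=3)
Line 3: ['all', 'quickly', 'silver'] (min_width=18, slack=2)
Line 4: ['elephant', 'for', 'heart'] (min_width=18, slack=2)
Line 5: ['program', 'island', 'stone'] (min_width=20, slack=0)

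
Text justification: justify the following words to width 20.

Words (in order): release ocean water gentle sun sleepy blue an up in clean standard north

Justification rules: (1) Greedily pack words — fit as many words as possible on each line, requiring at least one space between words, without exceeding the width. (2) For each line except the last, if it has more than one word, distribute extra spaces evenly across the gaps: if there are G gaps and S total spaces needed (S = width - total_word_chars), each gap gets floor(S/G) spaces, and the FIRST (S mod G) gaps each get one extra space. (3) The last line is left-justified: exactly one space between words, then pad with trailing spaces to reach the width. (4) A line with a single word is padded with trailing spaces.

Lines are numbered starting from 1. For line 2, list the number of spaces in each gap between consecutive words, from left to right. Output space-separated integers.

Answer: 3 2

Derivation:
Line 1: ['release', 'ocean', 'water'] (min_width=19, slack=1)
Line 2: ['gentle', 'sun', 'sleepy'] (min_width=17, slack=3)
Line 3: ['blue', 'an', 'up', 'in', 'clean'] (min_width=19, slack=1)
Line 4: ['standard', 'north'] (min_width=14, slack=6)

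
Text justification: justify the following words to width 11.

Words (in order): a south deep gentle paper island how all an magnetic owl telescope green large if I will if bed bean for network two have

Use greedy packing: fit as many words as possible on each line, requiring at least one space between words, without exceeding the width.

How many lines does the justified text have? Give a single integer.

Answer: 13

Derivation:
Line 1: ['a', 'south'] (min_width=7, slack=4)
Line 2: ['deep', 'gentle'] (min_width=11, slack=0)
Line 3: ['paper'] (min_width=5, slack=6)
Line 4: ['island', 'how'] (min_width=10, slack=1)
Line 5: ['all', 'an'] (min_width=6, slack=5)
Line 6: ['magnetic'] (min_width=8, slack=3)
Line 7: ['owl'] (min_width=3, slack=8)
Line 8: ['telescope'] (min_width=9, slack=2)
Line 9: ['green', 'large'] (min_width=11, slack=0)
Line 10: ['if', 'I', 'will'] (min_width=9, slack=2)
Line 11: ['if', 'bed', 'bean'] (min_width=11, slack=0)
Line 12: ['for', 'network'] (min_width=11, slack=0)
Line 13: ['two', 'have'] (min_width=8, slack=3)
Total lines: 13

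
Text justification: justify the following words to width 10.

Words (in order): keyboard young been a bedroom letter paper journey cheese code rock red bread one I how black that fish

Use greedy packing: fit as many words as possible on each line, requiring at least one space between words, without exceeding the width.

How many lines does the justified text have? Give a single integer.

Answer: 12

Derivation:
Line 1: ['keyboard'] (min_width=8, slack=2)
Line 2: ['young', 'been'] (min_width=10, slack=0)
Line 3: ['a', 'bedroom'] (min_width=9, slack=1)
Line 4: ['letter'] (min_width=6, slack=4)
Line 5: ['paper'] (min_width=5, slack=5)
Line 6: ['journey'] (min_width=7, slack=3)
Line 7: ['cheese'] (min_width=6, slack=4)
Line 8: ['code', 'rock'] (min_width=9, slack=1)
Line 9: ['red', 'bread'] (min_width=9, slack=1)
Line 10: ['one', 'I', 'how'] (min_width=9, slack=1)
Line 11: ['black', 'that'] (min_width=10, slack=0)
Line 12: ['fish'] (min_width=4, slack=6)
Total lines: 12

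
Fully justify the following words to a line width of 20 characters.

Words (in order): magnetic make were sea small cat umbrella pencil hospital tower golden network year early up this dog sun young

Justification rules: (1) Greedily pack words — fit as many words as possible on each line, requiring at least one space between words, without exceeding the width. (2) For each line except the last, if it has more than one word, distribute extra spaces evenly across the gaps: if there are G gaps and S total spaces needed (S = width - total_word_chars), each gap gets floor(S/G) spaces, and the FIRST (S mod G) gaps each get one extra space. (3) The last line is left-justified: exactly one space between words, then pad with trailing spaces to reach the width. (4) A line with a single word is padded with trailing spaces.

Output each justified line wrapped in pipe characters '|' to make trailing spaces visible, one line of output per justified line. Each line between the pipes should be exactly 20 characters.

Answer: |magnetic  make  were|
|sea     small    cat|
|umbrella      pencil|
|hospital       tower|
|golden  network year|
|early  up  this  dog|
|sun young           |

Derivation:
Line 1: ['magnetic', 'make', 'were'] (min_width=18, slack=2)
Line 2: ['sea', 'small', 'cat'] (min_width=13, slack=7)
Line 3: ['umbrella', 'pencil'] (min_width=15, slack=5)
Line 4: ['hospital', 'tower'] (min_width=14, slack=6)
Line 5: ['golden', 'network', 'year'] (min_width=19, slack=1)
Line 6: ['early', 'up', 'this', 'dog'] (min_width=17, slack=3)
Line 7: ['sun', 'young'] (min_width=9, slack=11)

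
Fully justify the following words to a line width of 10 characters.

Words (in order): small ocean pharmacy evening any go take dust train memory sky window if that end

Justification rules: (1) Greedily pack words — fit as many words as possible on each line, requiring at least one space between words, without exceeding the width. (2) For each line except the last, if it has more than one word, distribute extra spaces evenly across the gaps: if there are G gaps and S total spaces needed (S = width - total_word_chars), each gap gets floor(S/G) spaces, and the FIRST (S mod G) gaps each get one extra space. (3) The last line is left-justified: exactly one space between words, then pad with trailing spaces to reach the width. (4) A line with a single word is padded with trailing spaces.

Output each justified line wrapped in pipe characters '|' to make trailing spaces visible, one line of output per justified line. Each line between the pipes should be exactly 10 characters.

Answer: |small     |
|ocean     |
|pharmacy  |
|evening   |
|any     go|
|take  dust|
|train     |
|memory sky|
|window  if|
|that end  |

Derivation:
Line 1: ['small'] (min_width=5, slack=5)
Line 2: ['ocean'] (min_width=5, slack=5)
Line 3: ['pharmacy'] (min_width=8, slack=2)
Line 4: ['evening'] (min_width=7, slack=3)
Line 5: ['any', 'go'] (min_width=6, slack=4)
Line 6: ['take', 'dust'] (min_width=9, slack=1)
Line 7: ['train'] (min_width=5, slack=5)
Line 8: ['memory', 'sky'] (min_width=10, slack=0)
Line 9: ['window', 'if'] (min_width=9, slack=1)
Line 10: ['that', 'end'] (min_width=8, slack=2)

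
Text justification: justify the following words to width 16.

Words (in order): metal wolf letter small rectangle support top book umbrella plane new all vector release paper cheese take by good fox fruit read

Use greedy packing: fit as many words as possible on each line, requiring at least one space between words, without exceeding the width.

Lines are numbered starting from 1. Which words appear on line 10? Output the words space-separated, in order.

Answer: read

Derivation:
Line 1: ['metal', 'wolf'] (min_width=10, slack=6)
Line 2: ['letter', 'small'] (min_width=12, slack=4)
Line 3: ['rectangle'] (min_width=9, slack=7)
Line 4: ['support', 'top', 'book'] (min_width=16, slack=0)
Line 5: ['umbrella', 'plane'] (min_width=14, slack=2)
Line 6: ['new', 'all', 'vector'] (min_width=14, slack=2)
Line 7: ['release', 'paper'] (min_width=13, slack=3)
Line 8: ['cheese', 'take', 'by'] (min_width=14, slack=2)
Line 9: ['good', 'fox', 'fruit'] (min_width=14, slack=2)
Line 10: ['read'] (min_width=4, slack=12)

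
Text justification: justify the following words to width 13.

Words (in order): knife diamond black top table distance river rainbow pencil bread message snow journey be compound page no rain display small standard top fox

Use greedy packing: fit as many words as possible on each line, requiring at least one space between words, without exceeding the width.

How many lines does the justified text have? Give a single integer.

Answer: 13

Derivation:
Line 1: ['knife', 'diamond'] (min_width=13, slack=0)
Line 2: ['black', 'top'] (min_width=9, slack=4)
Line 3: ['table'] (min_width=5, slack=8)
Line 4: ['distance'] (min_width=8, slack=5)
Line 5: ['river', 'rainbow'] (min_width=13, slack=0)
Line 6: ['pencil', 'bread'] (min_width=12, slack=1)
Line 7: ['message', 'snow'] (min_width=12, slack=1)
Line 8: ['journey', 'be'] (min_width=10, slack=3)
Line 9: ['compound', 'page'] (min_width=13, slack=0)
Line 10: ['no', 'rain'] (min_width=7, slack=6)
Line 11: ['display', 'small'] (min_width=13, slack=0)
Line 12: ['standard', 'top'] (min_width=12, slack=1)
Line 13: ['fox'] (min_width=3, slack=10)
Total lines: 13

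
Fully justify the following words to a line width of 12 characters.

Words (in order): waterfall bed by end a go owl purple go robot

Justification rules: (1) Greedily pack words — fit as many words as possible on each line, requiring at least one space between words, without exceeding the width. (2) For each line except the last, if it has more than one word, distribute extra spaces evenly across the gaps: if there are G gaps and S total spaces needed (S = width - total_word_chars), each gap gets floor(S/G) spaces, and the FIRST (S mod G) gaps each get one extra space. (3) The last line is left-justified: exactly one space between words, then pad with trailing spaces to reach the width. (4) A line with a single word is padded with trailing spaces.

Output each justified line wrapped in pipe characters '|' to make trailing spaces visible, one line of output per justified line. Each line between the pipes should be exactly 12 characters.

Line 1: ['waterfall'] (min_width=9, slack=3)
Line 2: ['bed', 'by', 'end', 'a'] (min_width=12, slack=0)
Line 3: ['go', 'owl'] (min_width=6, slack=6)
Line 4: ['purple', 'go'] (min_width=9, slack=3)
Line 5: ['robot'] (min_width=5, slack=7)

Answer: |waterfall   |
|bed by end a|
|go       owl|
|purple    go|
|robot       |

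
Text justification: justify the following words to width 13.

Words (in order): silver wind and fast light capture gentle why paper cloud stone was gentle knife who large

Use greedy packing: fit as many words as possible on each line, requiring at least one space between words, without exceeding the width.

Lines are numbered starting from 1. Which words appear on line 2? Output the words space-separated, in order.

Answer: and fast

Derivation:
Line 1: ['silver', 'wind'] (min_width=11, slack=2)
Line 2: ['and', 'fast'] (min_width=8, slack=5)
Line 3: ['light', 'capture'] (min_width=13, slack=0)
Line 4: ['gentle', 'why'] (min_width=10, slack=3)
Line 5: ['paper', 'cloud'] (min_width=11, slack=2)
Line 6: ['stone', 'was'] (min_width=9, slack=4)
Line 7: ['gentle', 'knife'] (min_width=12, slack=1)
Line 8: ['who', 'large'] (min_width=9, slack=4)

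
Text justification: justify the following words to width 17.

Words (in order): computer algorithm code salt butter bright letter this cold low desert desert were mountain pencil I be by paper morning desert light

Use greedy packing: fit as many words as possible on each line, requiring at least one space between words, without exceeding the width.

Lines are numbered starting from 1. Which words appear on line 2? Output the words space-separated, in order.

Line 1: ['computer'] (min_width=8, slack=9)
Line 2: ['algorithm', 'code'] (min_width=14, slack=3)
Line 3: ['salt', 'butter'] (min_width=11, slack=6)
Line 4: ['bright', 'letter'] (min_width=13, slack=4)
Line 5: ['this', 'cold', 'low'] (min_width=13, slack=4)
Line 6: ['desert', 'desert'] (min_width=13, slack=4)
Line 7: ['were', 'mountain'] (min_width=13, slack=4)
Line 8: ['pencil', 'I', 'be', 'by'] (min_width=14, slack=3)
Line 9: ['paper', 'morning'] (min_width=13, slack=4)
Line 10: ['desert', 'light'] (min_width=12, slack=5)

Answer: algorithm code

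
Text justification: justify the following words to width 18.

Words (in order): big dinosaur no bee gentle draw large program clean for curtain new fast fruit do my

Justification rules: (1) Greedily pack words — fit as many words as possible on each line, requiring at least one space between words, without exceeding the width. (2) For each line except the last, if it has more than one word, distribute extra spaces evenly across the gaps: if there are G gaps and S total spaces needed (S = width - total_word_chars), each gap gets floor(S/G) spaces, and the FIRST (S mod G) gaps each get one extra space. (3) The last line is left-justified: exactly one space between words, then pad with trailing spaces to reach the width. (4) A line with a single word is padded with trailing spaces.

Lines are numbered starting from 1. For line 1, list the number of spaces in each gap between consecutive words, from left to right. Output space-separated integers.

Answer: 3 2

Derivation:
Line 1: ['big', 'dinosaur', 'no'] (min_width=15, slack=3)
Line 2: ['bee', 'gentle', 'draw'] (min_width=15, slack=3)
Line 3: ['large', 'program'] (min_width=13, slack=5)
Line 4: ['clean', 'for', 'curtain'] (min_width=17, slack=1)
Line 5: ['new', 'fast', 'fruit', 'do'] (min_width=17, slack=1)
Line 6: ['my'] (min_width=2, slack=16)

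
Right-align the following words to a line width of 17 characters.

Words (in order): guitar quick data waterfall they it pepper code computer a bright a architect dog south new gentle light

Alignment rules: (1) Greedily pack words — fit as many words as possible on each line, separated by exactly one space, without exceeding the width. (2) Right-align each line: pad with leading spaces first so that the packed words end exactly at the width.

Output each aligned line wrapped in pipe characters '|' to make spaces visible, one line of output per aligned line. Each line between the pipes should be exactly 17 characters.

Line 1: ['guitar', 'quick', 'data'] (min_width=17, slack=0)
Line 2: ['waterfall', 'they', 'it'] (min_width=17, slack=0)
Line 3: ['pepper', 'code'] (min_width=11, slack=6)
Line 4: ['computer', 'a', 'bright'] (min_width=17, slack=0)
Line 5: ['a', 'architect', 'dog'] (min_width=15, slack=2)
Line 6: ['south', 'new', 'gentle'] (min_width=16, slack=1)
Line 7: ['light'] (min_width=5, slack=12)

Answer: |guitar quick data|
|waterfall they it|
|      pepper code|
|computer a bright|
|  a architect dog|
| south new gentle|
|            light|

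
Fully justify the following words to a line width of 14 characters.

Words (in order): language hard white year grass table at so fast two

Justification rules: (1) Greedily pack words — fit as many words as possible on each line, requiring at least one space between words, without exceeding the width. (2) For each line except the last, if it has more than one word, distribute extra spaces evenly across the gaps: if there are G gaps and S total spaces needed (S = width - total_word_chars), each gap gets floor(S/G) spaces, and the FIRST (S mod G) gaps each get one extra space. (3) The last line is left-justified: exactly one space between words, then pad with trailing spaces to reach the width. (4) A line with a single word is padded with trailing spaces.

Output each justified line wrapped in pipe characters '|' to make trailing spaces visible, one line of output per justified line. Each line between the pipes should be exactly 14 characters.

Line 1: ['language', 'hard'] (min_width=13, slack=1)
Line 2: ['white', 'year'] (min_width=10, slack=4)
Line 3: ['grass', 'table', 'at'] (min_width=14, slack=0)
Line 4: ['so', 'fast', 'two'] (min_width=11, slack=3)

Answer: |language  hard|
|white     year|
|grass table at|
|so fast two   |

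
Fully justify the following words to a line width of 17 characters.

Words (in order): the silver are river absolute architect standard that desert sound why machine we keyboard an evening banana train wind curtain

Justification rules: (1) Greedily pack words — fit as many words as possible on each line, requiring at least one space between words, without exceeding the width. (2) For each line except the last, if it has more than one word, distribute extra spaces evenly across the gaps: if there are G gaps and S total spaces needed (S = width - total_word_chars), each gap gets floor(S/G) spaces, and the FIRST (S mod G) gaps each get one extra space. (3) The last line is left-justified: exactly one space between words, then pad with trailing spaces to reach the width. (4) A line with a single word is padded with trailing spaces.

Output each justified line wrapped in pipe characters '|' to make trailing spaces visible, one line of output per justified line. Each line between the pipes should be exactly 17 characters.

Line 1: ['the', 'silver', 'are'] (min_width=14, slack=3)
Line 2: ['river', 'absolute'] (min_width=14, slack=3)
Line 3: ['architect'] (min_width=9, slack=8)
Line 4: ['standard', 'that'] (min_width=13, slack=4)
Line 5: ['desert', 'sound', 'why'] (min_width=16, slack=1)
Line 6: ['machine', 'we'] (min_width=10, slack=7)
Line 7: ['keyboard', 'an'] (min_width=11, slack=6)
Line 8: ['evening', 'banana'] (min_width=14, slack=3)
Line 9: ['train', 'wind'] (min_width=10, slack=7)
Line 10: ['curtain'] (min_width=7, slack=10)

Answer: |the   silver  are|
|river    absolute|
|architect        |
|standard     that|
|desert  sound why|
|machine        we|
|keyboard       an|
|evening    banana|
|train        wind|
|curtain          |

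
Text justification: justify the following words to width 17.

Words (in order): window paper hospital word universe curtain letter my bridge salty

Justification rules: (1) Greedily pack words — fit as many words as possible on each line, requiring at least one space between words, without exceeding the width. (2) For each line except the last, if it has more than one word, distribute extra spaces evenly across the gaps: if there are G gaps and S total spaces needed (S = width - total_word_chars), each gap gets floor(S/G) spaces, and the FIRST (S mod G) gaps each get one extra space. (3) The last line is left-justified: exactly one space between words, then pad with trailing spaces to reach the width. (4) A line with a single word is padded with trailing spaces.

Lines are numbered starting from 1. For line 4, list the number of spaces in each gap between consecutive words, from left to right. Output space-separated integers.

Answer: 2 1

Derivation:
Line 1: ['window', 'paper'] (min_width=12, slack=5)
Line 2: ['hospital', 'word'] (min_width=13, slack=4)
Line 3: ['universe', 'curtain'] (min_width=16, slack=1)
Line 4: ['letter', 'my', 'bridge'] (min_width=16, slack=1)
Line 5: ['salty'] (min_width=5, slack=12)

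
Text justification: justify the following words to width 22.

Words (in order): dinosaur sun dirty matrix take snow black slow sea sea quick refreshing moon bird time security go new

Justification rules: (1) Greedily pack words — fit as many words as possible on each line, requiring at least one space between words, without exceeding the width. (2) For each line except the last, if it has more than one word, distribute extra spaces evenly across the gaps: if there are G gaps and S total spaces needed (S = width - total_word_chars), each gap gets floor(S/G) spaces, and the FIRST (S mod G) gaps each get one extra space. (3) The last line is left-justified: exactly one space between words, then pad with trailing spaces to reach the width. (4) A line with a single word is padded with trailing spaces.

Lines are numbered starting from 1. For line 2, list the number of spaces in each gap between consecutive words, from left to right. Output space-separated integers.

Line 1: ['dinosaur', 'sun', 'dirty'] (min_width=18, slack=4)
Line 2: ['matrix', 'take', 'snow', 'black'] (min_width=22, slack=0)
Line 3: ['slow', 'sea', 'sea', 'quick'] (min_width=18, slack=4)
Line 4: ['refreshing', 'moon', 'bird'] (min_width=20, slack=2)
Line 5: ['time', 'security', 'go', 'new'] (min_width=20, slack=2)

Answer: 1 1 1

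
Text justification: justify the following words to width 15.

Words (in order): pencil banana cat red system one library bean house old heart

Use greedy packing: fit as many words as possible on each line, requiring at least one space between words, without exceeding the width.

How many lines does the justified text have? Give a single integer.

Line 1: ['pencil', 'banana'] (min_width=13, slack=2)
Line 2: ['cat', 'red', 'system'] (min_width=14, slack=1)
Line 3: ['one', 'library'] (min_width=11, slack=4)
Line 4: ['bean', 'house', 'old'] (min_width=14, slack=1)
Line 5: ['heart'] (min_width=5, slack=10)
Total lines: 5

Answer: 5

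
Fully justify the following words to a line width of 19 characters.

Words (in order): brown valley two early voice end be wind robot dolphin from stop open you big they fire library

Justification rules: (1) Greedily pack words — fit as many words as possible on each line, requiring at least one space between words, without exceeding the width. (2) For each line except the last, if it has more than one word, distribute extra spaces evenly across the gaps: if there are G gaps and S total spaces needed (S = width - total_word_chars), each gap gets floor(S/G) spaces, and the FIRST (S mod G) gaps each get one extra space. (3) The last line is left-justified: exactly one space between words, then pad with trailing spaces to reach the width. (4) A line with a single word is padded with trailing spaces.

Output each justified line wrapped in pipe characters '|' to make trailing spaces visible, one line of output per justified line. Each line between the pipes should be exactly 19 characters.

Line 1: ['brown', 'valley', 'two'] (min_width=16, slack=3)
Line 2: ['early', 'voice', 'end', 'be'] (min_width=18, slack=1)
Line 3: ['wind', 'robot', 'dolphin'] (min_width=18, slack=1)
Line 4: ['from', 'stop', 'open', 'you'] (min_width=18, slack=1)
Line 5: ['big', 'they', 'fire'] (min_width=13, slack=6)
Line 6: ['library'] (min_width=7, slack=12)

Answer: |brown   valley  two|
|early  voice end be|
|wind  robot dolphin|
|from  stop open you|
|big    they    fire|
|library            |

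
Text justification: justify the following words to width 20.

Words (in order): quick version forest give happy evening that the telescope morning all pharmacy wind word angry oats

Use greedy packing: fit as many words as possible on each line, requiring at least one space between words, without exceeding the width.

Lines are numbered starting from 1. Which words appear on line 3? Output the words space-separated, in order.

Answer: that the telescope

Derivation:
Line 1: ['quick', 'version', 'forest'] (min_width=20, slack=0)
Line 2: ['give', 'happy', 'evening'] (min_width=18, slack=2)
Line 3: ['that', 'the', 'telescope'] (min_width=18, slack=2)
Line 4: ['morning', 'all', 'pharmacy'] (min_width=20, slack=0)
Line 5: ['wind', 'word', 'angry', 'oats'] (min_width=20, slack=0)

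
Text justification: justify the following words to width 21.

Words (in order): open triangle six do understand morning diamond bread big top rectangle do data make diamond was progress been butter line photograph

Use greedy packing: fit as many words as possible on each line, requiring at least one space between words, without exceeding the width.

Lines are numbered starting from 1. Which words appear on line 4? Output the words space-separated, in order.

Line 1: ['open', 'triangle', 'six', 'do'] (min_width=20, slack=1)
Line 2: ['understand', 'morning'] (min_width=18, slack=3)
Line 3: ['diamond', 'bread', 'big', 'top'] (min_width=21, slack=0)
Line 4: ['rectangle', 'do', 'data'] (min_width=17, slack=4)
Line 5: ['make', 'diamond', 'was'] (min_width=16, slack=5)
Line 6: ['progress', 'been', 'butter'] (min_width=20, slack=1)
Line 7: ['line', 'photograph'] (min_width=15, slack=6)

Answer: rectangle do data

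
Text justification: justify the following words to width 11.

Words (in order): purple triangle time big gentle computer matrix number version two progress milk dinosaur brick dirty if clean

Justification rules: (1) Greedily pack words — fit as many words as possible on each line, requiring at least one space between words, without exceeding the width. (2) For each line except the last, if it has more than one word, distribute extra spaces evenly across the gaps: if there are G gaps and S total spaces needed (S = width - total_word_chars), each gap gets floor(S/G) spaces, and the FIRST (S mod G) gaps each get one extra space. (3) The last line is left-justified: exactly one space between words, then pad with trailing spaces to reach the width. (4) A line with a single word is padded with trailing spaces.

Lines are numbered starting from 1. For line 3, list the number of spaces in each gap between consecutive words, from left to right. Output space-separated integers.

Answer: 4

Derivation:
Line 1: ['purple'] (min_width=6, slack=5)
Line 2: ['triangle'] (min_width=8, slack=3)
Line 3: ['time', 'big'] (min_width=8, slack=3)
Line 4: ['gentle'] (min_width=6, slack=5)
Line 5: ['computer'] (min_width=8, slack=3)
Line 6: ['matrix'] (min_width=6, slack=5)
Line 7: ['number'] (min_width=6, slack=5)
Line 8: ['version', 'two'] (min_width=11, slack=0)
Line 9: ['progress'] (min_width=8, slack=3)
Line 10: ['milk'] (min_width=4, slack=7)
Line 11: ['dinosaur'] (min_width=8, slack=3)
Line 12: ['brick', 'dirty'] (min_width=11, slack=0)
Line 13: ['if', 'clean'] (min_width=8, slack=3)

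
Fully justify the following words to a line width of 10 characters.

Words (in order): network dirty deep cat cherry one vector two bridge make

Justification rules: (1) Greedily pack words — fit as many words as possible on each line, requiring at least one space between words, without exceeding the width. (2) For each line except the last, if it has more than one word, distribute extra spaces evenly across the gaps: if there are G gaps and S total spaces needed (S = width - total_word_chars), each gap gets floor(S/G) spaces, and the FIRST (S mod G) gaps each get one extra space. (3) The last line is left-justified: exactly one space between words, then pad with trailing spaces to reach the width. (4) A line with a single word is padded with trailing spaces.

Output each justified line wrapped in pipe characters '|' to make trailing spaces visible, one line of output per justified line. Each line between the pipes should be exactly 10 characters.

Answer: |network   |
|dirty deep|
|cat cherry|
|one vector|
|two bridge|
|make      |

Derivation:
Line 1: ['network'] (min_width=7, slack=3)
Line 2: ['dirty', 'deep'] (min_width=10, slack=0)
Line 3: ['cat', 'cherry'] (min_width=10, slack=0)
Line 4: ['one', 'vector'] (min_width=10, slack=0)
Line 5: ['two', 'bridge'] (min_width=10, slack=0)
Line 6: ['make'] (min_width=4, slack=6)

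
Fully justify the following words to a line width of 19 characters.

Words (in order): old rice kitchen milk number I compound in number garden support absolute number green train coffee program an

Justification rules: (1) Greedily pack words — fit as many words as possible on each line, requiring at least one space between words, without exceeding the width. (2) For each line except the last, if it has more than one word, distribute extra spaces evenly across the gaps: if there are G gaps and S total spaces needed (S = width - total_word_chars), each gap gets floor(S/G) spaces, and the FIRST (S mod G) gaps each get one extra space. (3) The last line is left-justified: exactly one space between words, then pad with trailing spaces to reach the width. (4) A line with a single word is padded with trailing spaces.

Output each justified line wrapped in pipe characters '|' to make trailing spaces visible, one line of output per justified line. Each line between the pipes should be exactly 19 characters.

Line 1: ['old', 'rice', 'kitchen'] (min_width=16, slack=3)
Line 2: ['milk', 'number', 'I'] (min_width=13, slack=6)
Line 3: ['compound', 'in', 'number'] (min_width=18, slack=1)
Line 4: ['garden', 'support'] (min_width=14, slack=5)
Line 5: ['absolute', 'number'] (min_width=15, slack=4)
Line 6: ['green', 'train', 'coffee'] (min_width=18, slack=1)
Line 7: ['program', 'an'] (min_width=10, slack=9)

Answer: |old   rice  kitchen|
|milk    number    I|
|compound  in number|
|garden      support|
|absolute     number|
|green  train coffee|
|program an         |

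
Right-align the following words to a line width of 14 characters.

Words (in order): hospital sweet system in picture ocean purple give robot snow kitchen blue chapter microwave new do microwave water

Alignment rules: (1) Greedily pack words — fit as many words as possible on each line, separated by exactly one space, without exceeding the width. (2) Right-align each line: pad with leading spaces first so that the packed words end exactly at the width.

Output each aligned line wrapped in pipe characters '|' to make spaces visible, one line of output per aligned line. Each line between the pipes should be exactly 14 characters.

Answer: |hospital sweet|
|     system in|
| picture ocean|
|   purple give|
|    robot snow|
|  kitchen blue|
|       chapter|
| microwave new|
|  do microwave|
|         water|

Derivation:
Line 1: ['hospital', 'sweet'] (min_width=14, slack=0)
Line 2: ['system', 'in'] (min_width=9, slack=5)
Line 3: ['picture', 'ocean'] (min_width=13, slack=1)
Line 4: ['purple', 'give'] (min_width=11, slack=3)
Line 5: ['robot', 'snow'] (min_width=10, slack=4)
Line 6: ['kitchen', 'blue'] (min_width=12, slack=2)
Line 7: ['chapter'] (min_width=7, slack=7)
Line 8: ['microwave', 'new'] (min_width=13, slack=1)
Line 9: ['do', 'microwave'] (min_width=12, slack=2)
Line 10: ['water'] (min_width=5, slack=9)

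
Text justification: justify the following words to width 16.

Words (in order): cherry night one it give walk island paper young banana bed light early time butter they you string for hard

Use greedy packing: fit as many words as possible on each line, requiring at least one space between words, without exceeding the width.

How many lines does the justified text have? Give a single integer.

Line 1: ['cherry', 'night', 'one'] (min_width=16, slack=0)
Line 2: ['it', 'give', 'walk'] (min_width=12, slack=4)
Line 3: ['island', 'paper'] (min_width=12, slack=4)
Line 4: ['young', 'banana', 'bed'] (min_width=16, slack=0)
Line 5: ['light', 'early', 'time'] (min_width=16, slack=0)
Line 6: ['butter', 'they', 'you'] (min_width=15, slack=1)
Line 7: ['string', 'for', 'hard'] (min_width=15, slack=1)
Total lines: 7

Answer: 7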